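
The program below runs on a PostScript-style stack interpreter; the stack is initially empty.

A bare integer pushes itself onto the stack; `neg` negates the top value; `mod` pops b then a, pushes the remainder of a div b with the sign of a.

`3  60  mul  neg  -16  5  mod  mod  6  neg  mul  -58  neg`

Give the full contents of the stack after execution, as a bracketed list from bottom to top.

[0, 58]

3   : [3]
60  : [3, 60]
mul : [180]
neg : [-180]
-16 : [-180, -16]
5   : [-180, -16, 5]
mod : [-180, -1]
mod : [0]
6   : [0, 6]
neg : [0, -6]
mul : [0]
-58 : [0, -58]
neg : [0, 58]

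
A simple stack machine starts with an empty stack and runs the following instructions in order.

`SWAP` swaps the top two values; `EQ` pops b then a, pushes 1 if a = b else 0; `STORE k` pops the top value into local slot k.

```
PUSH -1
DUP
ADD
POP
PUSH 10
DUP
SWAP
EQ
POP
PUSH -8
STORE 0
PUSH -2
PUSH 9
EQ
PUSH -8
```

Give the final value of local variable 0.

-8

PUSH -1 → [-1]
DUP     → [-1, -1]
ADD     → [-2]
POP     → []
PUSH 10 → [10]
DUP     → [10, 10]
SWAP    → [10, 10]
EQ      → [1]
POP     → []
PUSH -8 → [-8]
STORE 0 → []
PUSH -2 → [-2]
PUSH 9  → [-2, 9]
EQ      → [0]
PUSH -8 → [0, -8]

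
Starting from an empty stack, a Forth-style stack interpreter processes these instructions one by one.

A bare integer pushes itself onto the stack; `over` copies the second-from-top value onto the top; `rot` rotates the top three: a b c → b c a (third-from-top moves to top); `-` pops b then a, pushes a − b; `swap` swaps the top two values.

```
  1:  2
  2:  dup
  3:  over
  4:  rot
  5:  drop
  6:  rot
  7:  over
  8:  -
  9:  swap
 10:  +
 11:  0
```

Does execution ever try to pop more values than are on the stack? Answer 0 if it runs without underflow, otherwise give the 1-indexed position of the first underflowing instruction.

6

2    → 2
dup  → 2 2
over → 2 2 2
rot  → 2 2 2
drop → 2 2
rot  — needs 3 operands, stack has 2 → underflow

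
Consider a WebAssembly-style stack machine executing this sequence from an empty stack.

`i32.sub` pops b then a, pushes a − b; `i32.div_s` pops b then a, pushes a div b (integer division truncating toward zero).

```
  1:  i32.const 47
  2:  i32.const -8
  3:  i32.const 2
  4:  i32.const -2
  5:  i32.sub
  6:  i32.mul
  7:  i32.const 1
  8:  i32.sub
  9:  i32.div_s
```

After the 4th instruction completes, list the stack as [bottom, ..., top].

i32.const 47 → 47
i32.const -8 → 47 -8
i32.const 2  → 47 -8 2
i32.const -2 → 47 -8 2 -2

[47, -8, 2, -2]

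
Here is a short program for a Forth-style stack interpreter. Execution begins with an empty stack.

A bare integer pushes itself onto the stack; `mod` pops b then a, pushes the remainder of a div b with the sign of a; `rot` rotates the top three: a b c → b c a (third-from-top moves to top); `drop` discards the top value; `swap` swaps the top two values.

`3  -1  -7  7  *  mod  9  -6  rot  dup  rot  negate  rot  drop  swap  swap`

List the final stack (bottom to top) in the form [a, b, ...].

[3, 9, -1, 6]

3      → 3
-1     → 3 -1
-7     → 3 -1 -7
7      → 3 -1 -7 7
*      → 3 -1 -49
mod    → 3 -1
9      → 3 -1 9
-6     → 3 -1 9 -6
rot    → 3 9 -6 -1
dup    → 3 9 -6 -1 -1
rot    → 3 9 -1 -1 -6
negate → 3 9 -1 -1 6
rot    → 3 9 -1 6 -1
drop   → 3 9 -1 6
swap   → 3 9 6 -1
swap   → 3 9 -1 6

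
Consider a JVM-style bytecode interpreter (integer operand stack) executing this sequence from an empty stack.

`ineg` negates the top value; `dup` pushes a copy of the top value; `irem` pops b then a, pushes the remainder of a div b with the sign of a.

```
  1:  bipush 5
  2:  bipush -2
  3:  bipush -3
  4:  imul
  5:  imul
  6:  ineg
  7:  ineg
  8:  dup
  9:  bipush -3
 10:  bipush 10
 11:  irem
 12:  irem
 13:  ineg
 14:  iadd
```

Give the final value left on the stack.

bipush 5  : 5
bipush -2 : 5 -2
bipush -3 : 5 -2 -3
imul      : 5 6
imul      : 30
ineg      : -30
ineg      : 30
dup       : 30 30
bipush -3 : 30 30 -3
bipush 10 : 30 30 -3 10
irem      : 30 30 -3
irem      : 30 0
ineg      : 30 0
iadd      : 30

30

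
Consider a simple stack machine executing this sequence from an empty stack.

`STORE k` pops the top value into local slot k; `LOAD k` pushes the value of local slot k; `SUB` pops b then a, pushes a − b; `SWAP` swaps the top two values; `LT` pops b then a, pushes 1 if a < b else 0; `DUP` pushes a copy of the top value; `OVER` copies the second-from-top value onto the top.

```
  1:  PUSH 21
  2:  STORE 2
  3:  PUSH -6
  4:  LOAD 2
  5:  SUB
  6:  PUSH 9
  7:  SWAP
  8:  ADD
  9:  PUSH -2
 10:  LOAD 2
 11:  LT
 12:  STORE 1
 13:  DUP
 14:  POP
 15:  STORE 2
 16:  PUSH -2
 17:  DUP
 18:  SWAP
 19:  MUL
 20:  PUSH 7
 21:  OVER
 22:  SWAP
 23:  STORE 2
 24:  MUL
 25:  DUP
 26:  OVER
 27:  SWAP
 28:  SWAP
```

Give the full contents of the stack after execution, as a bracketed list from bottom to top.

PUSH 21 -> 21
STORE 2 -> (empty)
PUSH -6 -> -6
LOAD 2  -> -6 21
SUB     -> -27
PUSH 9  -> -27 9
SWAP    -> 9 -27
ADD     -> -18
PUSH -2 -> -18 -2
LOAD 2  -> -18 -2 21
LT      -> -18 1
STORE 1 -> -18
DUP     -> -18 -18
POP     -> -18
STORE 2 -> (empty)
PUSH -2 -> -2
DUP     -> -2 -2
SWAP    -> -2 -2
MUL     -> 4
PUSH 7  -> 4 7
OVER    -> 4 7 4
SWAP    -> 4 4 7
STORE 2 -> 4 4
MUL     -> 16
DUP     -> 16 16
OVER    -> 16 16 16
SWAP    -> 16 16 16
SWAP    -> 16 16 16

[16, 16, 16]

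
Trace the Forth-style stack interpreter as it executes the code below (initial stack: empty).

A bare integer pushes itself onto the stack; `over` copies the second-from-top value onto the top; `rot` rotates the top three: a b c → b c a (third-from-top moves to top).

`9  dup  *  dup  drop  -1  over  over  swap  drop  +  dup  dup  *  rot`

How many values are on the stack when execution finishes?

9     9
dup   9 9
*     81
dup   81 81
drop  81
-1    81 -1
over  81 -1 81
over  81 -1 81 -1
swap  81 -1 -1 81
drop  81 -1 -1
+     81 -2
dup   81 -2 -2
dup   81 -2 -2 -2
*     81 -2 4
rot   -2 4 81

3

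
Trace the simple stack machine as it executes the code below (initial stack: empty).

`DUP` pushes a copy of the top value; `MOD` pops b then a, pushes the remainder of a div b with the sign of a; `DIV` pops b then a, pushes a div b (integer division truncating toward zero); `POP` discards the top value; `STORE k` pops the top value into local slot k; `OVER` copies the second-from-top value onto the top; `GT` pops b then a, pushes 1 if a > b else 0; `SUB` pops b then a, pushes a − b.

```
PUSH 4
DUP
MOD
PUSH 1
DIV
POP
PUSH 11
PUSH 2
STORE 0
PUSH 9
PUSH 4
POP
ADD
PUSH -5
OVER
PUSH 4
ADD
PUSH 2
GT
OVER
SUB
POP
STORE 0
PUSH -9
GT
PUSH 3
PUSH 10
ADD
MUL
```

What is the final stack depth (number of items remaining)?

PUSH 4  : 4
DUP     : 4 4
MOD     : 0
PUSH 1  : 0 1
DIV     : 0
POP     : (empty)
PUSH 11 : 11
PUSH 2  : 11 2
STORE 0 : 11
PUSH 9  : 11 9
PUSH 4  : 11 9 4
POP     : 11 9
ADD     : 20
PUSH -5 : 20 -5
OVER    : 20 -5 20
PUSH 4  : 20 -5 20 4
ADD     : 20 -5 24
PUSH 2  : 20 -5 24 2
GT      : 20 -5 1
OVER    : 20 -5 1 -5
SUB     : 20 -5 6
POP     : 20 -5
STORE 0 : 20
PUSH -9 : 20 -9
GT      : 1
PUSH 3  : 1 3
PUSH 10 : 1 3 10
ADD     : 1 13
MUL     : 13

1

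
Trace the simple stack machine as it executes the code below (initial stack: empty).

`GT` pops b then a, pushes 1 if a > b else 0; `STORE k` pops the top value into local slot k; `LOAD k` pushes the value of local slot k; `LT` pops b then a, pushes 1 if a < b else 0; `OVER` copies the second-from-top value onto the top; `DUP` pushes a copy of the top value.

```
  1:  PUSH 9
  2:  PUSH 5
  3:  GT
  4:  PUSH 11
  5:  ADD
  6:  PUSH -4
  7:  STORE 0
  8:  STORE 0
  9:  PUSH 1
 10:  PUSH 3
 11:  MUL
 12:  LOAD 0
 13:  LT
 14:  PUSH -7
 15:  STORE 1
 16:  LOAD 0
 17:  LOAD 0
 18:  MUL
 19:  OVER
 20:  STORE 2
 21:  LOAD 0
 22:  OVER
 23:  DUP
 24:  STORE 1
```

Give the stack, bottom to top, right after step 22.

PUSH 9  -> 9
PUSH 5  -> 9 5
GT      -> 1
PUSH 11 -> 1 11
ADD     -> 12
PUSH -4 -> 12 -4
STORE 0 -> 12
STORE 0 -> (empty)
PUSH 1  -> 1
PUSH 3  -> 1 3
MUL     -> 3
LOAD 0  -> 3 12
LT      -> 1
PUSH -7 -> 1 -7
STORE 1 -> 1
LOAD 0  -> 1 12
LOAD 0  -> 1 12 12
MUL     -> 1 144
OVER    -> 1 144 1
STORE 2 -> 1 144
LOAD 0  -> 1 144 12
OVER    -> 1 144 12 144

[1, 144, 12, 144]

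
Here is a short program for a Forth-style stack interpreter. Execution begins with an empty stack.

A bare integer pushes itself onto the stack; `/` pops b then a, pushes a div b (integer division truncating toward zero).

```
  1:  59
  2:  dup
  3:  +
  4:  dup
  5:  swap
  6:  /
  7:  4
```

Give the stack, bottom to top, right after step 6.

[1]

59    59
dup   59 59
+     118
dup   118 118
swap  118 118
/     1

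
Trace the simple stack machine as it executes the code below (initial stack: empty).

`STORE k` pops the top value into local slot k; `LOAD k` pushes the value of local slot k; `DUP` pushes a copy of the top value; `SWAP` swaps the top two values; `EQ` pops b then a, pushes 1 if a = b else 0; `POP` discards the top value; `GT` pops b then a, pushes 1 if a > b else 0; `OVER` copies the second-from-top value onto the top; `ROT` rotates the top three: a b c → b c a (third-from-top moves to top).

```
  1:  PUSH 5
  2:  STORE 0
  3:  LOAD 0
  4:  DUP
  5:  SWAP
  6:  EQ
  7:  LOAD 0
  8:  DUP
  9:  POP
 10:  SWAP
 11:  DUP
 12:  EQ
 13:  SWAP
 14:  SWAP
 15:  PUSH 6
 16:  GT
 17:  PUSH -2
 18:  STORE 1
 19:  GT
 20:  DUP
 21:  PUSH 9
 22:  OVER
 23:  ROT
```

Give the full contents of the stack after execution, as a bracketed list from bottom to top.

[1, 9, 1, 1]

PUSH 5  -> 5
STORE 0 -> (empty)
LOAD 0  -> 5
DUP     -> 5 5
SWAP    -> 5 5
EQ      -> 1
LOAD 0  -> 1 5
DUP     -> 1 5 5
POP     -> 1 5
SWAP    -> 5 1
DUP     -> 5 1 1
EQ      -> 5 1
SWAP    -> 1 5
SWAP    -> 5 1
PUSH 6  -> 5 1 6
GT      -> 5 0
PUSH -2 -> 5 0 -2
STORE 1 -> 5 0
GT      -> 1
DUP     -> 1 1
PUSH 9  -> 1 1 9
OVER    -> 1 1 9 1
ROT     -> 1 9 1 1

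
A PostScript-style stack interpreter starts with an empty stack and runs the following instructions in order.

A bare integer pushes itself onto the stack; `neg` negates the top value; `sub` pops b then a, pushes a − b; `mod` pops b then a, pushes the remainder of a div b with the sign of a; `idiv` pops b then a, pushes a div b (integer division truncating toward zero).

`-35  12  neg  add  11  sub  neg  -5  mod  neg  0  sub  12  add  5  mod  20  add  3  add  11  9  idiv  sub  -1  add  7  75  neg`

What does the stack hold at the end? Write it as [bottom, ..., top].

-35  : [-35]
12   : [-35, 12]
neg  : [-35, -12]
add  : [-47]
11   : [-47, 11]
sub  : [-58]
neg  : [58]
-5   : [58, -5]
mod  : [3]
neg  : [-3]
0    : [-3, 0]
sub  : [-3]
12   : [-3, 12]
add  : [9]
5    : [9, 5]
mod  : [4]
20   : [4, 20]
add  : [24]
3    : [24, 3]
add  : [27]
11   : [27, 11]
9    : [27, 11, 9]
idiv : [27, 1]
sub  : [26]
-1   : [26, -1]
add  : [25]
7    : [25, 7]
75   : [25, 7, 75]
neg  : [25, 7, -75]

[25, 7, -75]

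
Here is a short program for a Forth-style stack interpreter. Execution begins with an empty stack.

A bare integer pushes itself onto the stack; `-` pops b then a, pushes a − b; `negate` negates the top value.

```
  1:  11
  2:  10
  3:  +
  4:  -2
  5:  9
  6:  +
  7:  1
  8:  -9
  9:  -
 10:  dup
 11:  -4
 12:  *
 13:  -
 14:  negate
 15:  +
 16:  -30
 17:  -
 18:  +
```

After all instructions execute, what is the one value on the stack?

11     : 11
10     : 11 10
+      : 21
-2     : 21 -2
9      : 21 -2 9
+      : 21 7
1      : 21 7 1
-9     : 21 7 1 -9
-      : 21 7 10
dup    : 21 7 10 10
-4     : 21 7 10 10 -4
*      : 21 7 10 -40
-      : 21 7 50
negate : 21 7 -50
+      : 21 -43
-30    : 21 -43 -30
-      : 21 -13
+      : 8

8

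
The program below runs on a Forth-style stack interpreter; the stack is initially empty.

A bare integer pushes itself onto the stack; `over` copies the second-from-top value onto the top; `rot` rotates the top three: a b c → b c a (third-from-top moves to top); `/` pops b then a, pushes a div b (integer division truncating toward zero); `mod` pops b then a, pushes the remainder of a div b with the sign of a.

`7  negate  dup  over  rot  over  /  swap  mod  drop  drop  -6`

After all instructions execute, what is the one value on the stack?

7      : [7]
negate : [-7]
dup    : [-7, -7]
over   : [-7, -7, -7]
rot    : [-7, -7, -7]
over   : [-7, -7, -7, -7]
/      : [-7, -7, 1]
swap   : [-7, 1, -7]
mod    : [-7, 1]
drop   : [-7]
drop   : []
-6     : [-6]

-6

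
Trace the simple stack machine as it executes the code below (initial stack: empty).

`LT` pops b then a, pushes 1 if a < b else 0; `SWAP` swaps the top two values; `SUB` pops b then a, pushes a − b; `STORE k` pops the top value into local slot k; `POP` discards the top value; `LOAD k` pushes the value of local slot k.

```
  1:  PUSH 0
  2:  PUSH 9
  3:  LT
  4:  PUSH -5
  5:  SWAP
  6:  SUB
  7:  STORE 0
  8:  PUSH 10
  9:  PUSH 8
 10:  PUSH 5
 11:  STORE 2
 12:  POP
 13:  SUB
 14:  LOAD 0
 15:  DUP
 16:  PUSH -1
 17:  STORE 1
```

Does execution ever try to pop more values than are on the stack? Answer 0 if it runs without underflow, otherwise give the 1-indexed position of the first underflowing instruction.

13

PUSH 0  : 0
PUSH 9  : 0 9
LT      : 1
PUSH -5 : 1 -5
SWAP    : -5 1
SUB     : -6
STORE 0 : (empty)
PUSH 10 : 10
PUSH 8  : 10 8
PUSH 5  : 10 8 5
STORE 2 : 10 8
POP     : 10
SUB  — needs 2 operands, stack has 1 → underflow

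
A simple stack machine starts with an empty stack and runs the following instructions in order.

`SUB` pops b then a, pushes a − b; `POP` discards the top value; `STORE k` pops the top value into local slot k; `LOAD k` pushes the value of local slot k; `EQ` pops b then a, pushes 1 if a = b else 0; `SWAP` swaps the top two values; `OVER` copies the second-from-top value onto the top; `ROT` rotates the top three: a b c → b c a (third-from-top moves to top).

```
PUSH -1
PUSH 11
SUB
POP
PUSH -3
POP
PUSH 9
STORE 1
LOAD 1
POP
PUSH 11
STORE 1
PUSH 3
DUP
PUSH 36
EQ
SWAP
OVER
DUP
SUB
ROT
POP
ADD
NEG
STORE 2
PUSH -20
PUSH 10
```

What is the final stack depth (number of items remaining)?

2

PUSH -1  : -1
PUSH 11  : -1 11
SUB      : -12
POP      : (empty)
PUSH -3  : -3
POP      : (empty)
PUSH 9   : 9
STORE 1  : (empty)
LOAD 1   : 9
POP      : (empty)
PUSH 11  : 11
STORE 1  : (empty)
PUSH 3   : 3
DUP      : 3 3
PUSH 36  : 3 3 36
EQ       : 3 0
SWAP     : 0 3
OVER     : 0 3 0
DUP      : 0 3 0 0
SUB      : 0 3 0
ROT      : 3 0 0
POP      : 3 0
ADD      : 3
NEG      : -3
STORE 2  : (empty)
PUSH -20 : -20
PUSH 10  : -20 10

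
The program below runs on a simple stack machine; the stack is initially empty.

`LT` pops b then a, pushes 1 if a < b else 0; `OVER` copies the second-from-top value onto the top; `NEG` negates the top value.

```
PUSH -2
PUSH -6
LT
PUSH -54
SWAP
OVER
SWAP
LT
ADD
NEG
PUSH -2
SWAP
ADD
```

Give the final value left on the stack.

PUSH -2  -> [-2]
PUSH -6  -> [-2, -6]
LT       -> [0]
PUSH -54 -> [0, -54]
SWAP     -> [-54, 0]
OVER     -> [-54, 0, -54]
SWAP     -> [-54, -54, 0]
LT       -> [-54, 1]
ADD      -> [-53]
NEG      -> [53]
PUSH -2  -> [53, -2]
SWAP     -> [-2, 53]
ADD      -> [51]

51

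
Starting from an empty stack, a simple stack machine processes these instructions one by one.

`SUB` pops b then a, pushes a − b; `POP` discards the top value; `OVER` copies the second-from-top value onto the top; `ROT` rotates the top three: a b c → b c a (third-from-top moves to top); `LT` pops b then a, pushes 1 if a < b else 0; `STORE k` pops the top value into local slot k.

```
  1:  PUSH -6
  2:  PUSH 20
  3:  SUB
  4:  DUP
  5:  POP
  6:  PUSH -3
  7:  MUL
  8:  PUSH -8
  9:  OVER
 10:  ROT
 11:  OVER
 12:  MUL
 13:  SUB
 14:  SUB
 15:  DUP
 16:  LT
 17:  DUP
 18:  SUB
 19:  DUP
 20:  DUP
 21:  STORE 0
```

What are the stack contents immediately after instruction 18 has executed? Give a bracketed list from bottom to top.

[0]

PUSH -6 -> [-6]
PUSH 20 -> [-6, 20]
SUB     -> [-26]
DUP     -> [-26, -26]
POP     -> [-26]
PUSH -3 -> [-26, -3]
MUL     -> [78]
PUSH -8 -> [78, -8]
OVER    -> [78, -8, 78]
ROT     -> [-8, 78, 78]
OVER    -> [-8, 78, 78, 78]
MUL     -> [-8, 78, 6084]
SUB     -> [-8, -6006]
SUB     -> [5998]
DUP     -> [5998, 5998]
LT      -> [0]
DUP     -> [0, 0]
SUB     -> [0]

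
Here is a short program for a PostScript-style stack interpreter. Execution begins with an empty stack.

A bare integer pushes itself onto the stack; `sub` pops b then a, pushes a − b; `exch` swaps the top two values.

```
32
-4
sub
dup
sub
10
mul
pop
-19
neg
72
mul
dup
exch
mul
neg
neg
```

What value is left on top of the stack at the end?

1871424

32   -> [32]
-4   -> [32, -4]
sub  -> [36]
dup  -> [36, 36]
sub  -> [0]
10   -> [0, 10]
mul  -> [0]
pop  -> []
-19  -> [-19]
neg  -> [19]
72   -> [19, 72]
mul  -> [1368]
dup  -> [1368, 1368]
exch -> [1368, 1368]
mul  -> [1871424]
neg  -> [-1871424]
neg  -> [1871424]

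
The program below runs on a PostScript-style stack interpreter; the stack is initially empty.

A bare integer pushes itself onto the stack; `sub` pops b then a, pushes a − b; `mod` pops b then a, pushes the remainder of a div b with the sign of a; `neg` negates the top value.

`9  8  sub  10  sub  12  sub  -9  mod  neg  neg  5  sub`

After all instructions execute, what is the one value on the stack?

-8

9   -> 9
8   -> 9 8
sub -> 1
10  -> 1 10
sub -> -9
12  -> -9 12
sub -> -21
-9  -> -21 -9
mod -> -3
neg -> 3
neg -> -3
5   -> -3 5
sub -> -8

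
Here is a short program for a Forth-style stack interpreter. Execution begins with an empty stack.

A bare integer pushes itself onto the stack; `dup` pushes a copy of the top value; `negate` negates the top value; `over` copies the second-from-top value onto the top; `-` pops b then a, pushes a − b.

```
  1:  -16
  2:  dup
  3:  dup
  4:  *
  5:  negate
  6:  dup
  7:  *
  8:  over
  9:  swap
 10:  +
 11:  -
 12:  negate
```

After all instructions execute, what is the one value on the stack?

65536

-16    -> -16
dup    -> -16 -16
dup    -> -16 -16 -16
*      -> -16 256
negate -> -16 -256
dup    -> -16 -256 -256
*      -> -16 65536
over   -> -16 65536 -16
swap   -> -16 -16 65536
+      -> -16 65520
-      -> -65536
negate -> 65536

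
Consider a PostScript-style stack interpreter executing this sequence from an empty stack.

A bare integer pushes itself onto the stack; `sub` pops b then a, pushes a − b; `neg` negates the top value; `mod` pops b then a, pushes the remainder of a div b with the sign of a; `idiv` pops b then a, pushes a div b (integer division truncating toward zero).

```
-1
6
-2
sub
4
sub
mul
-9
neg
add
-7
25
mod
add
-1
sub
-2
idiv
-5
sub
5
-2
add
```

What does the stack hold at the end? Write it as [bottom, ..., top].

[5, 3]

-1   : [-1]
6    : [-1, 6]
-2   : [-1, 6, -2]
sub  : [-1, 8]
4    : [-1, 8, 4]
sub  : [-1, 4]
mul  : [-4]
-9   : [-4, -9]
neg  : [-4, 9]
add  : [5]
-7   : [5, -7]
25   : [5, -7, 25]
mod  : [5, -7]
add  : [-2]
-1   : [-2, -1]
sub  : [-1]
-2   : [-1, -2]
idiv : [0]
-5   : [0, -5]
sub  : [5]
5    : [5, 5]
-2   : [5, 5, -2]
add  : [5, 3]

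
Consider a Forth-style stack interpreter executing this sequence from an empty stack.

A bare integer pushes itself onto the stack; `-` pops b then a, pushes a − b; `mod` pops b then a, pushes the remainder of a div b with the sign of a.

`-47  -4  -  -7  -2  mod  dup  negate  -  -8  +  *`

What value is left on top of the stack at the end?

-47    : -47
-4     : -47 -4
-      : -43
-7     : -43 -7
-2     : -43 -7 -2
mod    : -43 -1
dup    : -43 -1 -1
negate : -43 -1 1
-      : -43 -2
-8     : -43 -2 -8
+      : -43 -10
*      : 430

430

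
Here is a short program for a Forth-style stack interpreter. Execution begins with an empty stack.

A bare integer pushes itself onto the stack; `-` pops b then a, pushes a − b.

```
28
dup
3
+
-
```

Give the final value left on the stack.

28  -> 28
dup -> 28 28
3   -> 28 28 3
+   -> 28 31
-   -> -3

-3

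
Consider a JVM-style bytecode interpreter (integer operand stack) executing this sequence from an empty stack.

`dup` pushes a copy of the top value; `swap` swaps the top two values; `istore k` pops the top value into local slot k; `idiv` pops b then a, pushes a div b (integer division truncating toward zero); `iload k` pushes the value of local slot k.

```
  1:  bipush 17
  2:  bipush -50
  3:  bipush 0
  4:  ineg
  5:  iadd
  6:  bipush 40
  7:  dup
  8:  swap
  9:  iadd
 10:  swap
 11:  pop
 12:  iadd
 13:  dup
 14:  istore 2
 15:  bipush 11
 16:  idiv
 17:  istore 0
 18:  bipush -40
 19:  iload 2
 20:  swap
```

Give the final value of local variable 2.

97

bipush 17  : [17]
bipush -50 : [17, -50]
bipush 0   : [17, -50, 0]
ineg       : [17, -50, 0]
iadd       : [17, -50]
bipush 40  : [17, -50, 40]
dup        : [17, -50, 40, 40]
swap       : [17, -50, 40, 40]
iadd       : [17, -50, 80]
swap       : [17, 80, -50]
pop        : [17, 80]
iadd       : [97]
dup        : [97, 97]
istore 2   : [97]
bipush 11  : [97, 11]
idiv       : [8]
istore 0   : []
bipush -40 : [-40]
iload 2    : [-40, 97]
swap       : [97, -40]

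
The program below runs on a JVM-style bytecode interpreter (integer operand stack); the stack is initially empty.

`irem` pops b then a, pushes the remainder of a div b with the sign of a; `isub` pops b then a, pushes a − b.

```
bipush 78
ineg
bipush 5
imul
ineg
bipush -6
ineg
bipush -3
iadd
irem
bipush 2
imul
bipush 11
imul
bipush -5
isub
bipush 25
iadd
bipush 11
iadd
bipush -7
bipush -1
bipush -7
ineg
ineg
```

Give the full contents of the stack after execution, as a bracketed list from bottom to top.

bipush 78 -> 78
ineg      -> -78
bipush 5  -> -78 5
imul      -> -390
ineg      -> 390
bipush -6 -> 390 -6
ineg      -> 390 6
bipush -3 -> 390 6 -3
iadd      -> 390 3
irem      -> 0
bipush 2  -> 0 2
imul      -> 0
bipush 11 -> 0 11
imul      -> 0
bipush -5 -> 0 -5
isub      -> 5
bipush 25 -> 5 25
iadd      -> 30
bipush 11 -> 30 11
iadd      -> 41
bipush -7 -> 41 -7
bipush -1 -> 41 -7 -1
bipush -7 -> 41 -7 -1 -7
ineg      -> 41 -7 -1 7
ineg      -> 41 -7 -1 -7

[41, -7, -1, -7]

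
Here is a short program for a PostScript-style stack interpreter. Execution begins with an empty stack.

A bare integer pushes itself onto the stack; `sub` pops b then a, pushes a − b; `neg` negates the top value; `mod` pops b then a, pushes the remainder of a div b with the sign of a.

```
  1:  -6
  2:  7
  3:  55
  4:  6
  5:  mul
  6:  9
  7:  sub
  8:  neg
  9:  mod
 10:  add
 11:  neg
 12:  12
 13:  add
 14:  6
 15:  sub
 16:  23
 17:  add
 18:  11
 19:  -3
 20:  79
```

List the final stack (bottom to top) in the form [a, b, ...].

[28, 11, -3, 79]

-6   [-6]
7    [-6, 7]
55   [-6, 7, 55]
6    [-6, 7, 55, 6]
mul  [-6, 7, 330]
9    [-6, 7, 330, 9]
sub  [-6, 7, 321]
neg  [-6, 7, -321]
mod  [-6, 7]
add  [1]
neg  [-1]
12   [-1, 12]
add  [11]
6    [11, 6]
sub  [5]
23   [5, 23]
add  [28]
11   [28, 11]
-3   [28, 11, -3]
79   [28, 11, -3, 79]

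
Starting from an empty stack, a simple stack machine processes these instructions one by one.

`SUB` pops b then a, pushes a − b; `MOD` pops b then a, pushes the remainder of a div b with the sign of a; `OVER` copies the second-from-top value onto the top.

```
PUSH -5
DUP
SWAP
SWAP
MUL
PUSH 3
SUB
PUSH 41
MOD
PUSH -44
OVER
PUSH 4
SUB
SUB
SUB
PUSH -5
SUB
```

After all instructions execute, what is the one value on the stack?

PUSH -5  → -5
DUP      → -5 -5
SWAP     → -5 -5
SWAP     → -5 -5
MUL      → 25
PUSH 3   → 25 3
SUB      → 22
PUSH 41  → 22 41
MOD      → 22
PUSH -44 → 22 -44
OVER     → 22 -44 22
PUSH 4   → 22 -44 22 4
SUB      → 22 -44 18
SUB      → 22 -62
SUB      → 84
PUSH -5  → 84 -5
SUB      → 89

89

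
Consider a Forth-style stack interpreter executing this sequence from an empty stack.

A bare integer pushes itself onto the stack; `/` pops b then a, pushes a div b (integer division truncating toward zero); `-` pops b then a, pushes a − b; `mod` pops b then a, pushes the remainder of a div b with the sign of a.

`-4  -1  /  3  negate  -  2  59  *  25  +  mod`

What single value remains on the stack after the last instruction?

-4      [-4]
-1      [-4, -1]
/       [4]
3       [4, 3]
negate  [4, -3]
-       [7]
2       [7, 2]
59      [7, 2, 59]
*       [7, 118]
25      [7, 118, 25]
+       [7, 143]
mod     [7]

7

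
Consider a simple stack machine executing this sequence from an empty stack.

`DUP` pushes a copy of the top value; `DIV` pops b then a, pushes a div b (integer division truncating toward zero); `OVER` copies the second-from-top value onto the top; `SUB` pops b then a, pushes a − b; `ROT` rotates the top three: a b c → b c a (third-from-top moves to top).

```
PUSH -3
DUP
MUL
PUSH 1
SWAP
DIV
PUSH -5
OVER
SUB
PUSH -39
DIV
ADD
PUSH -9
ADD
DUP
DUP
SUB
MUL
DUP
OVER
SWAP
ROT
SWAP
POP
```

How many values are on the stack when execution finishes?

2

PUSH -3  : [-3]
DUP      : [-3, -3]
MUL      : [9]
PUSH 1   : [9, 1]
SWAP     : [1, 9]
DIV      : [0]
PUSH -5  : [0, -5]
OVER     : [0, -5, 0]
SUB      : [0, -5]
PUSH -39 : [0, -5, -39]
DIV      : [0, 0]
ADD      : [0]
PUSH -9  : [0, -9]
ADD      : [-9]
DUP      : [-9, -9]
DUP      : [-9, -9, -9]
SUB      : [-9, 0]
MUL      : [0]
DUP      : [0, 0]
OVER     : [0, 0, 0]
SWAP     : [0, 0, 0]
ROT      : [0, 0, 0]
SWAP     : [0, 0, 0]
POP      : [0, 0]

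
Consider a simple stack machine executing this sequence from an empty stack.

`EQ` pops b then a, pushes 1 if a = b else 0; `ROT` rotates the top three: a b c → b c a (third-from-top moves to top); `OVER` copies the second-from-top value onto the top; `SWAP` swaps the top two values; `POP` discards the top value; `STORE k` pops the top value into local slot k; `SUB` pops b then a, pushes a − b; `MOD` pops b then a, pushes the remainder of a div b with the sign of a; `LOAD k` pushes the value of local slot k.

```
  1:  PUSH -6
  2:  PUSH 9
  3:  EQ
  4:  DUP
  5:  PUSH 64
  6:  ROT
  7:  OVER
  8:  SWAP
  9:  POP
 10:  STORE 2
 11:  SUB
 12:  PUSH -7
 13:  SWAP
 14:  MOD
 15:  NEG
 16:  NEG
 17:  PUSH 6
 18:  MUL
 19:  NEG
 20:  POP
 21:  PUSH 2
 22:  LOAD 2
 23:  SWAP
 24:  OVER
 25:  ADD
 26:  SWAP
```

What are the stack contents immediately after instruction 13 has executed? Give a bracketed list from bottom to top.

[-7, -64]

PUSH -6 : [-6]
PUSH 9  : [-6, 9]
EQ      : [0]
DUP     : [0, 0]
PUSH 64 : [0, 0, 64]
ROT     : [0, 64, 0]
OVER    : [0, 64, 0, 64]
SWAP    : [0, 64, 64, 0]
POP     : [0, 64, 64]
STORE 2 : [0, 64]
SUB     : [-64]
PUSH -7 : [-64, -7]
SWAP    : [-7, -64]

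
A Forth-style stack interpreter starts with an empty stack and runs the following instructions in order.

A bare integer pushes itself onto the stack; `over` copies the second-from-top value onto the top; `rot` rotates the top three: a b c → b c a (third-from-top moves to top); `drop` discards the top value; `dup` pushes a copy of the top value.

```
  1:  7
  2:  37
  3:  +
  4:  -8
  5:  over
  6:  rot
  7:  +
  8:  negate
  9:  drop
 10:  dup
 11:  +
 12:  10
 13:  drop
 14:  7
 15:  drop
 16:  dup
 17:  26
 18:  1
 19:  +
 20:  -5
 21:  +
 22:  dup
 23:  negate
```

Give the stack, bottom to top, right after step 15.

[-16]

7      -> [7]
37     -> [7, 37]
+      -> [44]
-8     -> [44, -8]
over   -> [44, -8, 44]
rot    -> [-8, 44, 44]
+      -> [-8, 88]
negate -> [-8, -88]
drop   -> [-8]
dup    -> [-8, -8]
+      -> [-16]
10     -> [-16, 10]
drop   -> [-16]
7      -> [-16, 7]
drop   -> [-16]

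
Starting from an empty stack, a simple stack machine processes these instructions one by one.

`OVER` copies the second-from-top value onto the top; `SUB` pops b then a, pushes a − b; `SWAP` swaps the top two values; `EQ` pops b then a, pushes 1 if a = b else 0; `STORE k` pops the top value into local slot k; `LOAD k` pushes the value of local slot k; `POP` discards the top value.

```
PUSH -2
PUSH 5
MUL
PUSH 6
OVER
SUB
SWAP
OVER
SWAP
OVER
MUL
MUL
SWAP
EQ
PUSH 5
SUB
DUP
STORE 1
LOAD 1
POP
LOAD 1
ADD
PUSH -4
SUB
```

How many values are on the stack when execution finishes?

1

PUSH -2 → -2
PUSH 5  → -2 5
MUL     → -10
PUSH 6  → -10 6
OVER    → -10 6 -10
SUB     → -10 16
SWAP    → 16 -10
OVER    → 16 -10 16
SWAP    → 16 16 -10
OVER    → 16 16 -10 16
MUL     → 16 16 -160
MUL     → 16 -2560
SWAP    → -2560 16
EQ      → 0
PUSH 5  → 0 5
SUB     → -5
DUP     → -5 -5
STORE 1 → -5
LOAD 1  → -5 -5
POP     → -5
LOAD 1  → -5 -5
ADD     → -10
PUSH -4 → -10 -4
SUB     → -6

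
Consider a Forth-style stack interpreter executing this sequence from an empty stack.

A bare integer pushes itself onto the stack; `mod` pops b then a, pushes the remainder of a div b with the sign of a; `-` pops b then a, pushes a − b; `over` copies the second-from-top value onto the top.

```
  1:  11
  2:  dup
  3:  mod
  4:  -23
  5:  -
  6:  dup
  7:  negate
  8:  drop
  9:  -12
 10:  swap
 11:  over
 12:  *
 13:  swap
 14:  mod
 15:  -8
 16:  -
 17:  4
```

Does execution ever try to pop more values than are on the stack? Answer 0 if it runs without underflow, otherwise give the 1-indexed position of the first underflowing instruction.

11     → 11
dup    → 11 11
mod    → 0
-23    → 0 -23
-      → 23
dup    → 23 23
negate → 23 -23
drop   → 23
-12    → 23 -12
swap   → -12 23
over   → -12 23 -12
*      → -12 -276
swap   → -276 -12
mod    → 0
-8     → 0 -8
-      → 8
4      → 8 4

0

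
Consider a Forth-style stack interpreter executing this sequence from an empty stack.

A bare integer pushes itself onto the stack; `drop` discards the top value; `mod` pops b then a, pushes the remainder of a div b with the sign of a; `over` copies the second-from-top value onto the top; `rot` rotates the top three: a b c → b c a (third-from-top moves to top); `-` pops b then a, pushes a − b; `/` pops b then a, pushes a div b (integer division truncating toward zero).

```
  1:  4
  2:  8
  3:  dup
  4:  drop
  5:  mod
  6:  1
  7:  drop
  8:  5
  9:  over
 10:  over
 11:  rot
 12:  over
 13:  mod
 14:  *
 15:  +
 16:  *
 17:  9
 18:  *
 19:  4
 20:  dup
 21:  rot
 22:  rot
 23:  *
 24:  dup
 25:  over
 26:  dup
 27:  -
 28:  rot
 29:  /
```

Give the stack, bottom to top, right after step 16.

[16]

4    → [4]
8    → [4, 8]
dup  → [4, 8, 8]
drop → [4, 8]
mod  → [4]
1    → [4, 1]
drop → [4]
5    → [4, 5]
over → [4, 5, 4]
over → [4, 5, 4, 5]
rot  → [4, 4, 5, 5]
over → [4, 4, 5, 5, 5]
mod  → [4, 4, 5, 0]
*    → [4, 4, 0]
+    → [4, 4]
*    → [16]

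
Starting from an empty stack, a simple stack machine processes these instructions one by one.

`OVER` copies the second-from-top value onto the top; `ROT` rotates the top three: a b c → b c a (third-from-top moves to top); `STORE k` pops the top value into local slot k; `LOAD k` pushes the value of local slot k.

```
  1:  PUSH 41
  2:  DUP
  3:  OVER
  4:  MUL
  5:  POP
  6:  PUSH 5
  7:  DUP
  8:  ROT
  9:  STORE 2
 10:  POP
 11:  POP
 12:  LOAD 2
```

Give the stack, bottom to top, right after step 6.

PUSH 41 : [41]
DUP     : [41, 41]
OVER    : [41, 41, 41]
MUL     : [41, 1681]
POP     : [41]
PUSH 5  : [41, 5]

[41, 5]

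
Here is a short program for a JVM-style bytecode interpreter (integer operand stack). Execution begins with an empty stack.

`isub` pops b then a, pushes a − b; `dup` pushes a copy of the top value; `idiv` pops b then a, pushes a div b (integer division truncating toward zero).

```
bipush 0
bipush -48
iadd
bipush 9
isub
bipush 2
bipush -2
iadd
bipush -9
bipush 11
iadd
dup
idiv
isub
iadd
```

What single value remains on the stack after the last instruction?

bipush 0    [0]
bipush -48  [0, -48]
iadd        [-48]
bipush 9    [-48, 9]
isub        [-57]
bipush 2    [-57, 2]
bipush -2   [-57, 2, -2]
iadd        [-57, 0]
bipush -9   [-57, 0, -9]
bipush 11   [-57, 0, -9, 11]
iadd        [-57, 0, 2]
dup         [-57, 0, 2, 2]
idiv        [-57, 0, 1]
isub        [-57, -1]
iadd        [-58]

-58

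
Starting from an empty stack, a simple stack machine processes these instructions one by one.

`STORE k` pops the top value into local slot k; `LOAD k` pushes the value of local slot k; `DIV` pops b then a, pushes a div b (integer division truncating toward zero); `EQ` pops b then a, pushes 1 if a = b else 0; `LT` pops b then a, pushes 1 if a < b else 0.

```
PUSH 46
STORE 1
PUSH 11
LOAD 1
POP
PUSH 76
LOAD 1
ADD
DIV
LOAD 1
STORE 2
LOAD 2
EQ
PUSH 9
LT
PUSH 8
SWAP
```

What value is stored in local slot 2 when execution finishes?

46

PUSH 46 → 46
STORE 1 → (empty)
PUSH 11 → 11
LOAD 1  → 11 46
POP     → 11
PUSH 76 → 11 76
LOAD 1  → 11 76 46
ADD     → 11 122
DIV     → 0
LOAD 1  → 0 46
STORE 2 → 0
LOAD 2  → 0 46
EQ      → 0
PUSH 9  → 0 9
LT      → 1
PUSH 8  → 1 8
SWAP    → 8 1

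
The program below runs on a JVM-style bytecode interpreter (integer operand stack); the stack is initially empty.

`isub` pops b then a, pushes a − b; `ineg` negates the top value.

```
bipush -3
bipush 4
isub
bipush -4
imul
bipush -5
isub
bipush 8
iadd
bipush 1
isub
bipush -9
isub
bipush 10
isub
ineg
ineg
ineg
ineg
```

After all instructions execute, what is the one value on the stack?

39

bipush -3 → -3
bipush 4  → -3 4
isub      → -7
bipush -4 → -7 -4
imul      → 28
bipush -5 → 28 -5
isub      → 33
bipush 8  → 33 8
iadd      → 41
bipush 1  → 41 1
isub      → 40
bipush -9 → 40 -9
isub      → 49
bipush 10 → 49 10
isub      → 39
ineg      → -39
ineg      → 39
ineg      → -39
ineg      → 39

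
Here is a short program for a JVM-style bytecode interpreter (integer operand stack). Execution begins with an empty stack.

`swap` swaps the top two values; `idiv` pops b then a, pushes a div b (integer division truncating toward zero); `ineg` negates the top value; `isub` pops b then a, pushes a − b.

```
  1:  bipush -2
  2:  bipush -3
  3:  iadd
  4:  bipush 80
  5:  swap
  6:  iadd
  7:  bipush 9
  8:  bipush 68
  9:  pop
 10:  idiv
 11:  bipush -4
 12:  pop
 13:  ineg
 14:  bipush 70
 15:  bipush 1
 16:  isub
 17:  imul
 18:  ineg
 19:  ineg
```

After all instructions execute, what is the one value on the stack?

bipush -2  [-2]
bipush -3  [-2, -3]
iadd       [-5]
bipush 80  [-5, 80]
swap       [80, -5]
iadd       [75]
bipush 9   [75, 9]
bipush 68  [75, 9, 68]
pop        [75, 9]
idiv       [8]
bipush -4  [8, -4]
pop        [8]
ineg       [-8]
bipush 70  [-8, 70]
bipush 1   [-8, 70, 1]
isub       [-8, 69]
imul       [-552]
ineg       [552]
ineg       [-552]

-552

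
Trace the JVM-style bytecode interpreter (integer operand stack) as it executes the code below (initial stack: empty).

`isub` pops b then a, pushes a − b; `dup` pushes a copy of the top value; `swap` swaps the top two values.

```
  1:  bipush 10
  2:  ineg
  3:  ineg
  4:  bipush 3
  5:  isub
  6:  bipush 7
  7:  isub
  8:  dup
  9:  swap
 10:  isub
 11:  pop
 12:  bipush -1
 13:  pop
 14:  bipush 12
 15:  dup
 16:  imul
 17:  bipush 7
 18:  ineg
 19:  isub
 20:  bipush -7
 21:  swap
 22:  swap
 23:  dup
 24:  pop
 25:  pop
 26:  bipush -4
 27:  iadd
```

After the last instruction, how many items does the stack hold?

bipush 10  10
ineg       -10
ineg       10
bipush 3   10 3
isub       7
bipush 7   7 7
isub       0
dup        0 0
swap       0 0
isub       0
pop        (empty)
bipush -1  -1
pop        (empty)
bipush 12  12
dup        12 12
imul       144
bipush 7   144 7
ineg       144 -7
isub       151
bipush -7  151 -7
swap       -7 151
swap       151 -7
dup        151 -7 -7
pop        151 -7
pop        151
bipush -4  151 -4
iadd       147

1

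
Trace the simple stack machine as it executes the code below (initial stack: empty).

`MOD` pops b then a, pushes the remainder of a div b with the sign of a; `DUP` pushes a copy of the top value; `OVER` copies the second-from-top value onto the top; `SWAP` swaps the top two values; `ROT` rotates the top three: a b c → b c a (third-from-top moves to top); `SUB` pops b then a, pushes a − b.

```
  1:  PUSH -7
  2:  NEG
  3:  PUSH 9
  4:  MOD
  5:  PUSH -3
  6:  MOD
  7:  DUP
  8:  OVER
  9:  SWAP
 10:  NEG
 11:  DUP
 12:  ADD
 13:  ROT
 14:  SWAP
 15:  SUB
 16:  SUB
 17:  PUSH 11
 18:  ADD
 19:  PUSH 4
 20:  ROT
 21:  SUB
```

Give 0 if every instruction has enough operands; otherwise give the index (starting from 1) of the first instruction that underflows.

PUSH -7 : [-7]
NEG     : [7]
PUSH 9  : [7, 9]
MOD     : [7]
PUSH -3 : [7, -3]
MOD     : [1]
DUP     : [1, 1]
OVER    : [1, 1, 1]
SWAP    : [1, 1, 1]
NEG     : [1, 1, -1]
DUP     : [1, 1, -1, -1]
ADD     : [1, 1, -2]
ROT     : [1, -2, 1]
SWAP    : [1, 1, -2]
SUB     : [1, 3]
SUB     : [-2]
PUSH 11 : [-2, 11]
ADD     : [9]
PUSH 4  : [9, 4]
ROT  — needs 3 operands, stack has 2 → underflow

20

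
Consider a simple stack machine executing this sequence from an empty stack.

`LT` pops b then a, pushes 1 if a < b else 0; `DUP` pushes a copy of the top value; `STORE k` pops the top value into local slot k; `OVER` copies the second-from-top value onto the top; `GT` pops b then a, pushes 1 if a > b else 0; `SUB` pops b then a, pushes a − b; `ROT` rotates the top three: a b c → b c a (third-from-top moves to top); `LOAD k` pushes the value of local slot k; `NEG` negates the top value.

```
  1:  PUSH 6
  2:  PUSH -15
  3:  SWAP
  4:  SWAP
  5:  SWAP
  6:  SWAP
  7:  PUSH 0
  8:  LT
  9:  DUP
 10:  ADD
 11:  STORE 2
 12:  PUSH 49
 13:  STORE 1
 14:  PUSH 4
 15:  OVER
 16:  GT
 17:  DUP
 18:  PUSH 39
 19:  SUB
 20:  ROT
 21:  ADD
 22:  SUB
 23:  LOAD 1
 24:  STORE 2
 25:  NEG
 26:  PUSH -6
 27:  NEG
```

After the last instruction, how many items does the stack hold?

PUSH 6    [6]
PUSH -15  [6, -15]
SWAP      [-15, 6]
SWAP      [6, -15]
SWAP      [-15, 6]
SWAP      [6, -15]
PUSH 0    [6, -15, 0]
LT        [6, 1]
DUP       [6, 1, 1]
ADD       [6, 2]
STORE 2   [6]
PUSH 49   [6, 49]
STORE 1   [6]
PUSH 4    [6, 4]
OVER      [6, 4, 6]
GT        [6, 0]
DUP       [6, 0, 0]
PUSH 39   [6, 0, 0, 39]
SUB       [6, 0, -39]
ROT       [0, -39, 6]
ADD       [0, -33]
SUB       [33]
LOAD 1    [33, 49]
STORE 2   [33]
NEG       [-33]
PUSH -6   [-33, -6]
NEG       [-33, 6]

2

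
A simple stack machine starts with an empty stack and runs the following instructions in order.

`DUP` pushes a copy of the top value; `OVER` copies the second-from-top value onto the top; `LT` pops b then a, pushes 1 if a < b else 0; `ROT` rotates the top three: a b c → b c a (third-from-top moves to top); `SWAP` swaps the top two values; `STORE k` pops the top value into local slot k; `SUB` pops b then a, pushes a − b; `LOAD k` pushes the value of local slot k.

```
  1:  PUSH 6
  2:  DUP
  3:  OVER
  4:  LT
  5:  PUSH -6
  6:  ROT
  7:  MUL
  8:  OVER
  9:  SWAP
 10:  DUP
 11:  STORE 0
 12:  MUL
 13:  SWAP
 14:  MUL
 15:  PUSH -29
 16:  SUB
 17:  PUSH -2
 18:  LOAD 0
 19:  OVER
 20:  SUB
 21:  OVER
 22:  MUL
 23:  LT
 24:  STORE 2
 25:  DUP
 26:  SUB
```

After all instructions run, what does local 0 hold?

-36

PUSH 6    6
DUP       6 6
OVER      6 6 6
LT        6 0
PUSH -6   6 0 -6
ROT       0 -6 6
MUL       0 -36
OVER      0 -36 0
SWAP      0 0 -36
DUP       0 0 -36 -36
STORE 0   0 0 -36
MUL       0 0
SWAP      0 0
MUL       0
PUSH -29  0 -29
SUB       29
PUSH -2   29 -2
LOAD 0    29 -2 -36
OVER      29 -2 -36 -2
SUB       29 -2 -34
OVER      29 -2 -34 -2
MUL       29 -2 68
LT        29 1
STORE 2   29
DUP       29 29
SUB       0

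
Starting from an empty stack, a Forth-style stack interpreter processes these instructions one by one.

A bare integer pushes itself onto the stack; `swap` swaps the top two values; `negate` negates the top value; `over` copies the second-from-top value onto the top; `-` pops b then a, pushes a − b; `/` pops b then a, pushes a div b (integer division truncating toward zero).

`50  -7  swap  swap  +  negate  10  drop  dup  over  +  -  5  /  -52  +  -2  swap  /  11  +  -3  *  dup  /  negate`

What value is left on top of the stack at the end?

-1

50     -> [50]
-7     -> [50, -7]
swap   -> [-7, 50]
swap   -> [50, -7]
+      -> [43]
negate -> [-43]
10     -> [-43, 10]
drop   -> [-43]
dup    -> [-43, -43]
over   -> [-43, -43, -43]
+      -> [-43, -86]
-      -> [43]
5      -> [43, 5]
/      -> [8]
-52    -> [8, -52]
+      -> [-44]
-2     -> [-44, -2]
swap   -> [-2, -44]
/      -> [0]
11     -> [0, 11]
+      -> [11]
-3     -> [11, -3]
*      -> [-33]
dup    -> [-33, -33]
/      -> [1]
negate -> [-1]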